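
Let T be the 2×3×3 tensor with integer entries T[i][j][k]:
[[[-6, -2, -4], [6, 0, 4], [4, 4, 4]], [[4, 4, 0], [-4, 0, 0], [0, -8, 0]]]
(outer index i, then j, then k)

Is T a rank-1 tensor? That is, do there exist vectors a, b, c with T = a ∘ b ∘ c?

The mode-2 unfolding of T (rows indexed by j, columns by (i,k) = (0,0), (0,1), (0,2), (1,0), (1,1), (1,2)) is [[-6, -2, -4, 4, 4, 0], [6, 0, 4, -4, 0, 0], [4, 4, 4, 0, -8, 0]].
There the 3×3 minor on rows j ∈ {0, 1, 2}, columns (i,k) ∈ {(0,0), (0,1), (0,2)} is det [[-6, -2, -4], [6, 0, 4], [4, 4, 4]] = 16 ≠ 0, so this unfolding has rank ≥ 3; CP rank is at least every unfolding rank, so rank(T) ≥ 3.
In particular rank(T) ≥ 3 > 1, so T is not rank-1.

No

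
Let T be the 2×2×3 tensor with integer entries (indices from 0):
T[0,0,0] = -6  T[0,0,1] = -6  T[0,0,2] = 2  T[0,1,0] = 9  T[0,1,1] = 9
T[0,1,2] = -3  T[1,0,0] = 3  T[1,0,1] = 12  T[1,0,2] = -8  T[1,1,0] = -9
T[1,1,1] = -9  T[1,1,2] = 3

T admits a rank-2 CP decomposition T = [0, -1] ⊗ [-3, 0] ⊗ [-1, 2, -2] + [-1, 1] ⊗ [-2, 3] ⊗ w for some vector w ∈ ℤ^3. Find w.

w = [-3, -3, 1]

Subtract the known terms from T to get the rank-1 residual R = [-1, 1] ⊗ [-2, 3] ⊗ w, so R[i,j,k] = a[i]·b[j]·w[k]. Pick indices with nonzero a[0]·b[0] = (-1)·(-2) = 2. Only the fibre through (0,0,·) is needed: R[0,0,:] = T[0,0,:] − Σₗ aₗ[0]bₗ[0]cₗ = [-6, -6, 2] − (0)·(-3)·[-1, 2, -2] = [-6, -6, 2]. Then w[k] = R[0,0,k] / 2 for each k, giving w = [-6, -6, 2] / 2 = [-3, -3, 1].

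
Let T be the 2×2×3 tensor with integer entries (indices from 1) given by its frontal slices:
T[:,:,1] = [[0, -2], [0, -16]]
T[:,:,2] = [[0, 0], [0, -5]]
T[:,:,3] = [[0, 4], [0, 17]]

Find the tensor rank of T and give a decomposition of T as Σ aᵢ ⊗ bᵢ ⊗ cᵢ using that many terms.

Lower bound: the mode-3 unfolding of T (rows indexed by k, columns by (i,j) = (1,1), (1,2), (2,1), (2,2)) is [[0, -2, 0, -16], [0, 0, 0, -5], [0, 4, 0, 17]].
There the 2×2 minor on rows k ∈ {1, 2}, columns (i,j) ∈ {(1,2), (2,2)} is det [[-2, -16], [0, -5]] = 10 ≠ 0, so this unfolding has rank ≥ 2; CP rank is at least every unfolding rank, so rank(T) ≥ 2. (Flattening ranks never certify an upper bound on CP rank; for that we must actually write T with 2 rank-1 terms.)
Upper bound — finding two terms. Every mode-2 slice of T is a multiple of one matrix: T[:,j,:] = b[j]·M with b = [0, 1] and M = [[-2, 0, 4], [-16, -5, 17]] (rows indexed by i, columns by k). So it suffices to write M as a sum of two rank-1 matrices.
Splitting M by its rows (i = 1, 2), M = [1, 0][-2, 0, 4]ᵀ + [0, 1][-16, -5, 17]ᵀ.
Hence T = [1, 0] ⊗ [0, 1] ⊗ [-2, 0, 4] + [0, 1] ⊗ [0, 1] ⊗ [-16, -5, 17], so rank(T) ≤ 2.
These bounds meet, so rank(T) = 2.
Check entry T[2,2,2] = -5: (0)·(1)·(0) + (1)·(1)·(-5) = -5.

rank(T) = 2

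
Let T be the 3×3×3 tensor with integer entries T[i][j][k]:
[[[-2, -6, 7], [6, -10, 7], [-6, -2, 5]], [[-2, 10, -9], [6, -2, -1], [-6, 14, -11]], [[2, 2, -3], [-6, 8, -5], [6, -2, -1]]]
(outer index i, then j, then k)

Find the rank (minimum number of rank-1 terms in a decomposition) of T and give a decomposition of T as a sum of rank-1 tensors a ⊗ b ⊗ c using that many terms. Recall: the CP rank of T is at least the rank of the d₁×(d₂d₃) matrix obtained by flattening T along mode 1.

Lower bound: the mode-3 unfolding of T (rows indexed by k, columns by (i,j) = (0,0), (0,1), (0,2), (1,0), (1,1), (1,2), (2,0), (2,1), (2,2)) is [[-2, 6, -6, -2, 6, -6, 2, -6, 6], [-6, -10, -2, 10, -2, 14, 2, 8, -2], [7, 7, 5, -9, -1, -11, -3, -5, -1]].
There the 2×2 minor on rows k ∈ {0, 1}, columns (i,j) ∈ {(0,0), (0,1)} is det [[-2, 6], [-6, -10]] = 56 ≠ 0, so this unfolding has rank ≥ 2; CP rank is at least every unfolding rank, so rank(T) ≥ 2. (This is only a lower bound: in general the CP rank may exceed every unfolding rank, so we still need to exhibit 2 rank-1 terms summing to T.)
Upper bound — finding two terms. Write S_k = T[:,:,k] for the frontal slices: S₀ = [[-2, 6, -6], [-2, 6, -6], [2, -6, 6]], S₁ = [[-6, -10, -2], [10, -2, 14], [2, 8, -2]], S₂ = [[7, 7, 5], [-9, -1, -11], [-3, -5, -1]].
If T = a₁ ⊗ b₁ ⊗ c₁ + a₂ ⊗ b₂ ⊗ c₂ then each S_k = c₁[k]·a₁b₁ᵀ + c₂[k]·a₂b₂ᵀ. S₀ and S₁ are linearly independent, so a₁b₁ᵀ and a₂b₂ᵀ must span the same plane of matrices: they are the rank-1 matrices of the form x·S₀ + y·S₁.
The 2×2 minor of x·S₀ + y·S₁ on rows {0,1}, columns {0,1} is −112·xy + 112·y² = (-112)·(x − y)(y), vanishing at (x:y) = (1:1) and (1:0).
M₁ = S₀ + S₁ = [[-8, -4, -8], [8, 4, 8], [4, 2, 4]] = (-2)·(2, -2, -1)(2, 1, 2)ᵀ and M₂ = S₀ = [[-2, 6, -6], [-2, 6, -6], [2, -6, 6]] = (-2)·(1, 1, -1)(1, -3, 3)ᵀ, so take a₁ = (2, -2, -1), b₁ = (2, 1, 2), a₂ = (1, 1, -1), b₂ = (1, -3, 3).
Each slice is an integer combination of E₁ = a₁b₁ᵀ and E₂ = a₂b₂ᵀ: S₀ = −2·E₂, S₁ = −2·E₁ + 2·E₂, S₂ = 2·E₁ − E₂; reading off coefficients, c₁ = (0, -2, 2) and c₂ = (-2, 2, -1).
Hence T = (2, -2, -1) ⊗ (2, 1, 2) ⊗ (0, -2, 2) + (1, 1, -1) ⊗ (1, -3, 3) ⊗ (-2, 2, -1), so rank(T) ≤ 2.
These bounds meet, so rank(T) = 2.
Check entry T[2,0,1] = 2: (-1)·(2)·(-2) + (-1)·(1)·(2) = 2.

rank(T) = 2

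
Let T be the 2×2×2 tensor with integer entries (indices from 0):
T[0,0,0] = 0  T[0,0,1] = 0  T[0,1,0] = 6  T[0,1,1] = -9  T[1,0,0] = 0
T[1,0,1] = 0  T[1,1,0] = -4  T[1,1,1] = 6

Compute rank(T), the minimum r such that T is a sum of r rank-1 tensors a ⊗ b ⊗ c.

Lower bound: T ≠ 0 (e.g. T[0,1,0] = 6), so rank(T) ≥ 1.
Upper bound: the mode-1 fibre T[:,1,0] = [6, -4] gives a = (3, -2) (primitive direction); the mode-2 fibre T[0,:,0] = [0, 6] gives b = (0, 1); then c[k] = T[0,1,k] / (a[0]·b[1]) = [6, -9] / 3 = (2, -3).
Expanding (3, -2) ⊗ (0, 1) ⊗ (2, -3) reproduces all 8 entries of T, so T = (3, -2) ⊗ (0, 1) ⊗ (2, -3) and rank(T) ≤ 1.
These bounds meet, so rank(T) = 1.

1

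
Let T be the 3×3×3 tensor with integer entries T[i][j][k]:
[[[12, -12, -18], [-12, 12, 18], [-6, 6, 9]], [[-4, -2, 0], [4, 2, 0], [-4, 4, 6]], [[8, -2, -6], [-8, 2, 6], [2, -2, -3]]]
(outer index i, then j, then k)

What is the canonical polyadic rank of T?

2

Lower bound: the mode-1 unfolding of T (rows indexed by i, columns by (j,k) = (0,0), (0,1), (0,2), (1,0), (1,1), (1,2), (2,0), (2,1), (2,2)) is [[12, -12, -18, -12, 12, 18, -6, 6, 9], [-4, -2, 0, 4, 2, 0, -4, 4, 6], [8, -2, -6, -8, 2, 6, 2, -2, -3]].
There the 2×2 minor on rows i ∈ {0, 1}, columns (j,k) ∈ {(0,0), (0,1)} is det [[12, -12], [-4, -2]] = -72 ≠ 0, so this unfolding has rank ≥ 2; CP rank is at least every unfolding rank, so rank(T) ≥ 2. (Flattening ranks never certify an upper bound on CP rank; for that we must actually write T with 2 rank-1 terms.)
Upper bound — finding two terms. Write S_k = T[:,:,k] for the frontal slices: S₀ = [[12, -12, -6], [-4, 4, -4], [8, -8, 2]], S₁ = [[-12, 12, 6], [-2, 2, 4], [-2, 2, -2]], S₂ = [[-18, 18, 9], [0, 0, 6], [-6, 6, -3]].
If T = a₁ (x) b₁ (x) c₁ + a₂ (x) b₂ (x) c₂ then each S_k = c₁[k]·a₁b₁ᵀ + c₂[k]·a₂b₂ᵀ. S₀ and S₁ are linearly independent, so a₁b₁ᵀ and a₂b₂ᵀ must span the same plane of matrices: they are the rank-1 matrices of the form x·S₀ + y·S₁.
The 2×2 minor of x·S₀ + y·S₁ on rows {0,1}, columns {0,2} is −72·x² + 108·xy − 36·y² = (-36)·(2·x − y)(x − y), vanishing at (x:y) = (1:2) and (1:1).
M₁ = S₀ + 2·S₁ = [[-12, 12, 6], [-8, 8, 4], [4, -4, -2]] = (-2)·(3, 2, -1)(2, -2, -1)ᵀ and M₂ = S₀ + S₁ = [[0, 0, 0], [-6, 6, 0], [6, -6, 0]] = (-6)·(0, 1, -1)(1, -1, 0)ᵀ, so take a₁ = (3, 2, -1), b₁ = (2, -2, -1), a₂ = (0, 1, -1), b₂ = (1, -1, 0).
Each slice is an integer combination of E₁ = a₁b₁ᵀ and E₂ = a₂b₂ᵀ: S₀ = 2·E₁ − 12·E₂, S₁ = −2·E₁ + 6·E₂, S₂ = −3·E₁ + 12·E₂; reading off coefficients, c₁ = (2, -2, -3) and c₂ = (-12, 6, 12).
Hence T = (3, 2, -1) (x) (2, -2, -1) (x) (2, -2, -3) + (0, 1, -1) (x) (1, -1, 0) (x) (-12, 6, 12), so rank(T) ≤ 2.
These bounds meet, so rank(T) = 2.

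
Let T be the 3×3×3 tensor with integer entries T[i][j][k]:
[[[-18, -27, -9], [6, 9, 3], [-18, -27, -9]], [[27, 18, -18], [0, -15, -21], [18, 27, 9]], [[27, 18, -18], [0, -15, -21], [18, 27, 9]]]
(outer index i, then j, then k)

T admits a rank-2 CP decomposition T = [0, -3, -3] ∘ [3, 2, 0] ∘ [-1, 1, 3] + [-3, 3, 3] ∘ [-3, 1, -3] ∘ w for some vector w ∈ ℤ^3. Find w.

Subtract the known terms from T to get the rank-1 residual R = [-3, 3, 3] ∘ [-3, 1, -3] ∘ w, so R[i,j,k] = a[i]·b[j]·w[k]. Pick indices with nonzero a[0]·b[0] = (-3)·(-3) = 9. Only the fibre through (0,0,·) is needed: R[0,0,:] = T[0,0,:] − Σₗ aₗ[0]bₗ[0]cₗ = [-18, -27, -9] − (0)·(3)·[-1, 1, 3] = [-18, -27, -9]. Then w[k] = R[0,0,k] / 9 for each k, giving w = [-18, -27, -9] / 9 = [-2, -3, -1].

w = [-2, -3, -1]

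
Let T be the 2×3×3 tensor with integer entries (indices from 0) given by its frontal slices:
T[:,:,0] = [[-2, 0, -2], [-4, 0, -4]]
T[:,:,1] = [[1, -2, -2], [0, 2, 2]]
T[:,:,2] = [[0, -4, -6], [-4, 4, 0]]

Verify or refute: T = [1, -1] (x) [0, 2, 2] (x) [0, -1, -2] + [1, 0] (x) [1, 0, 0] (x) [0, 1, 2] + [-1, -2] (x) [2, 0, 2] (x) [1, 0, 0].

Reconstruct entry (0,0,2) from the claimed factors: Σₗ aₗ[0]bₗ[0]cₗ[2] = (1)·(0)·(-2) + (1)·(1)·(2) + (-1)·(2)·(0) = 2, but T[0,0,2] = 0. The claim is false.

No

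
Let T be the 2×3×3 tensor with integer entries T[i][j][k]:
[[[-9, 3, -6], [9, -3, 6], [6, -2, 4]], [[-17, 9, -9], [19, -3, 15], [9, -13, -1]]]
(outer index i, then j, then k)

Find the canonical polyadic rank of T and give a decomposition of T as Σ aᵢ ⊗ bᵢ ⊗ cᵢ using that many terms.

Lower bound: the mode-3 unfolding of T (rows indexed by k, columns by (i,j) = (0,0), (0,1), (0,2), (1,0), (1,1), (1,2)) is [[-9, 9, 6, -17, 19, 9], [3, -3, -2, 9, -3, -13], [-6, 6, 4, -9, 15, -1]].
There the 2×2 minor on rows k ∈ {0, 1}, columns (i,j) ∈ {(0,0), (1,0)} is det [[-9, -17], [3, 9]] = -30 ≠ 0, so this unfolding has rank ≥ 2; CP rank is at least every unfolding rank, so rank(T) ≥ 2. (Unfolding ranks only ever bound the CP rank from below — rank(T) can be strictly larger than all of them — so the matching upper bound has to come from an explicit 2-term decomposition.)
Upper bound — finding two terms. Write S_k = T[:,:,k] for the frontal slices: S₀ = [[-9, 9, 6], [-17, 19, 9]], S₁ = [[3, -3, -2], [9, -3, -13]], S₂ = [[-6, 6, 4], [-9, 15, -1]].
If T = a₁ ⊗ b₁ ⊗ c₁ + a₂ ⊗ b₂ ⊗ c₂ then each S_k = c₁[k]·a₁b₁ᵀ + c₂[k]·a₂b₂ᵀ. S₀ and S₁ are linearly independent, so a₁b₁ᵀ and a₂b₂ᵀ must span the same plane of matrices: they are the rank-1 matrices of the form x·S₀ + y·S₁.
The 2×2 minor of x·S₀ + y·S₁ on rows {0,1}, columns {0,1} is −18·x² − 48·xy + 18·y² = (-6)·(x + 3·y)(3·x − y), vanishing at (x:y) = (3:-1) and (1:3).
M₁ = 3·S₀ − S₁ = [[-30, 30, 20], [-60, 60, 40]] = (-10)·(1, 2)(3, -3, -2)ᵀ and M₂ = S₀ + 3·S₁ = [[0, 0, 0], [10, 10, -30]] = 10·(0, 1)(1, 1, -3)ᵀ, so take a₁ = (1, 2), b₁ = (3, -3, -2), a₂ = (0, 1), b₂ = (1, 1, -3).
Each slice is an integer combination of E₁ = a₁b₁ᵀ and E₂ = a₂b₂ᵀ: S₀ = −3·E₁ + E₂, S₁ = E₁ + 3·E₂, S₂ = −2·E₁ + 3·E₂; reading off coefficients, c₁ = (-3, 1, -2) and c₂ = (1, 3, 3).
Hence T = (1, 2) ⊗ (3, -3, -2) ⊗ (-3, 1, -2) + (0, 1) ⊗ (1, 1, -3) ⊗ (1, 3, 3), so rank(T) ≤ 2.
These bounds meet, so rank(T) = 2.

rank(T) = 2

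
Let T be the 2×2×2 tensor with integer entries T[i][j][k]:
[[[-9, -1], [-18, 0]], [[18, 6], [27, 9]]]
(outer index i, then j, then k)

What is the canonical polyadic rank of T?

Lower bound: the mode-3 unfolding of T (rows indexed by k, columns by (i,j) = (0,0), (0,1), (1,0), (1,1)) is [[-9, -18, 18, 27], [-1, 0, 6, 9]].
There the 2×2 minor on rows k ∈ {0, 1}, columns (i,j) ∈ {(0,0), (0,1)} is det [[-9, -18], [-1, 0]] = -18 ≠ 0, so this unfolding has rank ≥ 2; CP rank is at least every unfolding rank, so rank(T) ≥ 2. (Unfolding ranks only ever bound the CP rank from below — rank(T) can be strictly larger than all of them — so the matching upper bound has to come from an explicit 2-term decomposition.)
Upper bound — finding two terms. Write S_k = T[:,:,k] for the frontal slices: S₀ = [[-9, -18], [18, 27]], S₁ = [[-1, 0], [6, 9]].
If T = a₁ ⊗ b₁ ⊗ c₁ + a₂ ⊗ b₂ ⊗ c₂ then each S_k = c₁[k]·a₁b₁ᵀ + c₂[k]·a₂b₂ᵀ. S₀ and S₁ are linearly independent, so a₁b₁ᵀ and a₂b₂ᵀ must span the same plane of matrices: they are the rank-1 matrices of the form x·S₀ + y·S₁.
det(x·S₀ + y·S₁) is 81·x² − 9·y² = 9·(3·x − y)(3·x + y), vanishing at (x:y) = (1:3) and (1:-3).
M₁ = S₀ + 3·S₁ = [[-12, -18], [36, 54]] = (-6)·[1, -3][2, 3]ᵀ and M₂ = S₀ − 3·S₁ = [[-6, -18], [0, 0]] = (-6)·[1, 0][1, 3]ᵀ, so take a₁ = [1, -3], b₁ = [2, 3], a₂ = [1, 0], b₂ = [1, 3].
Each slice is an integer combination of E₁ = a₁b₁ᵀ and E₂ = a₂b₂ᵀ: S₀ = −3·E₁ − 3·E₂, S₁ = −E₁ + E₂; reading off coefficients, c₁ = [-3, -1] and c₂ = [-3, 1].
Hence T = [1, -3] ⊗ [2, 3] ⊗ [-3, -1] + [1, 0] ⊗ [1, 3] ⊗ [-3, 1], so rank(T) ≤ 2.
These bounds meet, so rank(T) = 2.

2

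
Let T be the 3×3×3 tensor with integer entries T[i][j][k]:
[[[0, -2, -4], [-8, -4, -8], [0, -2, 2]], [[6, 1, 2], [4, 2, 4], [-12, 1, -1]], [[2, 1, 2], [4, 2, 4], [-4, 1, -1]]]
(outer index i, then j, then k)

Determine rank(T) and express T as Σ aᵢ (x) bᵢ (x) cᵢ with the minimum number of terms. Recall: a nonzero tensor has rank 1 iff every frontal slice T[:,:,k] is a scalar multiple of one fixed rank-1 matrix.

Lower bound: the mode-3 unfolding of T (rows indexed by k, columns by (i,j) = (0,0), (0,1), (0,2), (1,0), (1,1), (1,2), (2,0), (2,1), (2,2)) is [[0, -8, 0, 6, 4, -12, 2, 4, -4], [-2, -4, -2, 1, 2, 1, 1, 2, 1], [-4, -8, 2, 2, 4, -1, 2, 4, -1]].
There the 3×3 minor on rows k ∈ {0, 1, 2}, columns (i,j) ∈ {(0,0), (0,1), (0,2)} is det [[0, -8, 0], [-2, -4, -2], [-4, -8, 2]] = -96 ≠ 0, so this unfolding has rank ≥ 3; CP rank is at least every unfolding rank, so rank(T) ≥ 3. (Flattening ranks never certify an upper bound on CP rank; for that we must actually write T with 3 rank-1 terms.)
Upper bound: T is a sum of 3 rank-1 terms, T = [1, 1, 0] (x) [1, 0, -2] (x) [4, 0, 0] + [2, -1, -1] (x) [1, 2, -2] (x) [-2, 0, -1] + [2, -1, -1] (x) [1, 2, 1] (x) [0, -1, -1] (written with every a and b primitive with positive leading entry and the scale carried by c; CP decompositions are not unique, and this one is verified by expanding entrywise), so rank(T) ≤ 3.
These bounds meet, so rank(T) = 3.

rank(T) = 3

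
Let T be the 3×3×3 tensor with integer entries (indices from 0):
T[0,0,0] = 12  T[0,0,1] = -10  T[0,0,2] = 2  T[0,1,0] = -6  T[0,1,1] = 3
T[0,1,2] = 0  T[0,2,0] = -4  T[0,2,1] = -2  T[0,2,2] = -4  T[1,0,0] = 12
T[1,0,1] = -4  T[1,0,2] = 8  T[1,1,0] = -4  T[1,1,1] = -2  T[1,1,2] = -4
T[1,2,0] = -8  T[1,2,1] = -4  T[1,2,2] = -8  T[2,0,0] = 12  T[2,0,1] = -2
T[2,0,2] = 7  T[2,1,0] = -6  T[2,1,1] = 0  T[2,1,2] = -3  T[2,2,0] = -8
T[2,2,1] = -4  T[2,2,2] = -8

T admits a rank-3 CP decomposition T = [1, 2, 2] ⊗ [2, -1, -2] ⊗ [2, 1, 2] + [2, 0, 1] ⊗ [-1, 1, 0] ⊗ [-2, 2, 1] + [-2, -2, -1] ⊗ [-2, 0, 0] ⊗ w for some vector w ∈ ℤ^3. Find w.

Subtract the known terms from T to get the rank-1 residual R = [-2, -2, -1] ⊗ [-2, 0, 0] ⊗ w, so R[i,j,k] = a[i]·b[j]·w[k]. Pick indices with nonzero a[0]·b[0] = (-2)·(-2) = 4. Only the fibre through (0,0,·) is needed: R[0,0,:] = T[0,0,:] − Σₗ aₗ[0]bₗ[0]cₗ = [12, -10, 2] − (1)·(2)·[2, 1, 2] − (2)·(-1)·[-2, 2, 1] = [4, -8, 0]. Then w[k] = R[0,0,k] / 4 for each k, giving w = [4, -8, 0] / 4 = [1, -2, 0].

w = [1, -2, 0]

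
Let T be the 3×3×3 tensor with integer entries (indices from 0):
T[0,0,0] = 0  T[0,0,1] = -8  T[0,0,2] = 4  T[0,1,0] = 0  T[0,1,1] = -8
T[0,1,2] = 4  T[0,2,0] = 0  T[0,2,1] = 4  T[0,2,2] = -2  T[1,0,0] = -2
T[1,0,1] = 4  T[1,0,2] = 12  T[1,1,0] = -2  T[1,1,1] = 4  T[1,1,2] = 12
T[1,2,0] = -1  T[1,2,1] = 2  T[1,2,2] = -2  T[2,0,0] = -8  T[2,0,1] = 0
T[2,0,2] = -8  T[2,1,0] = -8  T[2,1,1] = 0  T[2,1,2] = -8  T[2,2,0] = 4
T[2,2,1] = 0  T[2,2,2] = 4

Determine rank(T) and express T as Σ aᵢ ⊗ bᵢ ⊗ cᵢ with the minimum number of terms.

Lower bound: the mode-3 unfolding of T (rows indexed by k, columns by (i,j) = (0,0), (0,1), (0,2), (1,0), (1,1), (1,2), (2,0), (2,1), (2,2)) is [[0, 0, 0, -2, -2, -1, -8, -8, 4], [-8, -8, 4, 4, 4, 2, 0, 0, 0], [4, 4, -2, 12, 12, -2, -8, -8, 4]].
There the 3×3 minor on rows k ∈ {0, 1, 2}, columns (i,j) ∈ {(0,0), (1,0), (1,2)} is det [[0, -2, -1], [-8, 4, 2], [4, 12, -2]] = 128 ≠ 0, so this unfolding has rank ≥ 3; CP rank is at least every unfolding rank, so rank(T) ≥ 3. (Unfolding ranks only ever bound the CP rank from below — rank(T) can be strictly larger than all of them — so the matching upper bound has to come from an explicit 3-term decomposition.)
Upper bound: T is a sum of 3 rank-1 terms, T = [0, 1, 0] ⊗ [1, 1, 0] ⊗ [-4, 8, 8] + [1, 0, 2] ⊗ [2, 2, -1] ⊗ [-1, -2, 0] + [1, 1, -2] ⊗ [2, 2, -1] ⊗ [1, -2, 2] (written with every a and b primitive with positive leading entry and the scale carried by c; CP decompositions are not unique, and this one is verified by expanding entrywise), so rank(T) ≤ 3.
These bounds meet, so rank(T) = 3.
Check entry T[1,0,2] = 12: (1)·(1)·(8) + (0)·(2)·(0) + (1)·(2)·(2) = 12.

rank(T) = 3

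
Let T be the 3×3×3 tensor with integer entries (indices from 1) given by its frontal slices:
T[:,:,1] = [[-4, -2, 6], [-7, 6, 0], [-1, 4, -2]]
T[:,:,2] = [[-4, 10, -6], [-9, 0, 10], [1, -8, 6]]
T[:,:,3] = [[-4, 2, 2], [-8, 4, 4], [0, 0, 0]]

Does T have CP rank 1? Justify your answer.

The mode-1 unfolding of T (rows indexed by i, columns by (j,k) = (1,1), (1,2), (1,3), (2,1), (2,2), (2,3), (3,1), (3,2), (3,3)) is [[-4, -4, -4, -2, 10, 2, 6, -6, 2], [-7, -9, -8, 6, 0, 4, 0, 10, 4], [-1, 1, 0, 4, -8, 0, -2, 6, 0]].
There the 3×3 minor on rows i ∈ {1, 2, 3}, columns (j,k) ∈ {(1,1), (1,2), (2,1)} is det [[-4, -4, -2], [-7, -9, 6], [-1, 1, 4]] = 112 ≠ 0, so this unfolding has rank ≥ 3; CP rank is at least every unfolding rank, so rank(T) ≥ 3.
In particular rank(T) ≥ 3 > 1, so T is not rank-1.

No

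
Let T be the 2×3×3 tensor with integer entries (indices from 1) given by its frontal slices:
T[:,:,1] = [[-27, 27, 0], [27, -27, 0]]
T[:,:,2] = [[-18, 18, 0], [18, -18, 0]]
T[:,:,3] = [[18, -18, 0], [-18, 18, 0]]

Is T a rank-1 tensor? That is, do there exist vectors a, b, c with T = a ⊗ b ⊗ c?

Yes

If T = a ⊗ b ⊗ c then every fibre of T is a multiple of the corresponding factor, so read the factors off the fibres through the nonzero entry T[1,1,1] = -27.
The mode-1 fibre T[:,1,1] = [-27, 27] gives a = (1, -1) (primitive direction); the mode-2 fibre T[1,:,1] = [-27, 27, 0] gives b = (1, -1, 0); then c[k] = T[1,1,k] / (a[1]·b[1]) = [-27, -18, 18] / 1 = (-27, -18, 18).
Expanding (1, -1) ⊗ (1, -1, 0) ⊗ (-27, -18, 18) reproduces all 18 entries of T, so T = (1, -1) ⊗ (1, -1, 0) ⊗ (-27, -18, 18) and rank(T) ≤ 1.
Equivalently every frontal slice T[:,:,k] is c[k] times the rank-1 matrix (1, -1) ⊗ (1, -1, 0). So T has rank 1 (it is nonzero).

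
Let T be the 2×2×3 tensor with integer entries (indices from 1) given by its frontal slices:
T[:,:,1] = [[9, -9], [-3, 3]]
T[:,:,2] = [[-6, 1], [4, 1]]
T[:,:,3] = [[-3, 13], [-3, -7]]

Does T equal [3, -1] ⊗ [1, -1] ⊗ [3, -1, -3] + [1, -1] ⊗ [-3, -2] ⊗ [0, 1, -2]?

Reconstruct entrywise from the claimed factors. For example, T[2,1,1] = -3 and Σₗ aₗ[2]bₗ[1]cₗ[1] = (-1)·(1)·(3) + (-1)·(-3)·(0) = -3; checking all 12 entries, every one matches. The claim holds.

Yes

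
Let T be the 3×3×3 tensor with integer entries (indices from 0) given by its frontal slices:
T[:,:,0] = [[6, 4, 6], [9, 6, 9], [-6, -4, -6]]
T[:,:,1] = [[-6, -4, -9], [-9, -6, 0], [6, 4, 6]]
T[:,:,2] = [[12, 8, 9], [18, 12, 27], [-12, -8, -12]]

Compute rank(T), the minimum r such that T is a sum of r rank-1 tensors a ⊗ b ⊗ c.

2

Lower bound: the mode-1 unfolding of T (rows indexed by i, columns by (j,k) = (0,0), (0,1), (0,2), (1,0), (1,1), (1,2), (2,0), (2,1), (2,2)) is [[6, -6, 12, 4, -4, 8, 6, -9, 9], [9, -9, 18, 6, -6, 12, 9, 0, 27], [-6, 6, -12, -4, 4, -8, -6, 6, -12]].
There the 2×2 minor on rows i ∈ {0, 1}, columns (j,k) ∈ {(0,0), (2,1)} is det [[6, -9], [9, 0]] = 81 ≠ 0, so this unfolding has rank ≥ 2; CP rank is at least every unfolding rank, so rank(T) ≥ 2. (Flattening ranks never certify an upper bound on CP rank; for that we must actually write T with 2 rank-1 terms.)
Upper bound — finding two terms. Write S_k = T[:,:,k] for the frontal slices: S₀ = [[6, 4, 6], [9, 6, 9], [-6, -4, -6]], S₁ = [[-6, -4, -9], [-9, -6, 0], [6, 4, 6]], S₂ = [[12, 8, 9], [18, 12, 27], [-12, -8, -12]].
If T = a₁ ⊗ b₁ ⊗ c₁ + a₂ ⊗ b₂ ⊗ c₂ then each S_k = c₁[k]·a₁b₁ᵀ + c₂[k]·a₂b₂ᵀ. S₀ and S₁ are linearly independent, so a₁b₁ᵀ and a₂b₂ᵀ must span the same plane of matrices: they are the rank-1 matrices of the form x·S₀ + y·S₁.
The 2×2 minor of x·S₀ + y·S₁ on rows {0,1}, columns {0,2} is 81·xy − 81·y² = 81·(x − y)(y), vanishing at (x:y) = (1:1) and (1:0).
M₁ = S₀ + S₁ = [[0, 0, -3], [0, 0, 9], [0, 0, 0]] = (-3)·[1, -3, 0][0, 0, 1]ᵀ and M₂ = S₀ = [[6, 4, 6], [9, 6, 9], [-6, -4, -6]] = [2, 3, -2][3, 2, 3]ᵀ, so take a₁ = [1, -3, 0], b₁ = [0, 0, 1], a₂ = [2, 3, -2], b₂ = [3, 2, 3].
Each slice is an integer combination of E₁ = a₁b₁ᵀ and E₂ = a₂b₂ᵀ: S₀ = E₂, S₁ = −3·E₁ − E₂, S₂ = −3·E₁ + 2·E₂; reading off coefficients, c₁ = [0, -3, -3] and c₂ = [1, -1, 2].
Hence T = [1, -3, 0] ⊗ [0, 0, 1] ⊗ [0, -3, -3] + [2, 3, -2] ⊗ [3, 2, 3] ⊗ [1, -1, 2], so rank(T) ≤ 2.
These bounds meet, so rank(T) = 2.
Check entry T[1,0,1] = -9: (-3)·(0)·(-3) + (3)·(3)·(-1) = -9.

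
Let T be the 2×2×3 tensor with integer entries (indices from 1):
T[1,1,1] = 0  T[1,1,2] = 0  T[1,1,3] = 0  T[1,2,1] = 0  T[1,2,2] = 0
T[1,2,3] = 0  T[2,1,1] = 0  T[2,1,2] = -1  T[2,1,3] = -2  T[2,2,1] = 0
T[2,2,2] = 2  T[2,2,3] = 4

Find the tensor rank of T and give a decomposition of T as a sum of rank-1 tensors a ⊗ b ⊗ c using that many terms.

rank(T) = 1

Lower bound: T ≠ 0 (e.g. T[2,1,2] = -1), so rank(T) ≥ 1.
Upper bound: the mode-1 fibre T[:,1,2] = [0, -1] gives a = (0, 1) (primitive direction); the mode-2 fibre T[2,:,2] = [-1, 2] gives b = (1, -2); then c[k] = T[2,1,k] / (a[2]·b[1]) = [0, -1, -2] / 1 = (0, -1, -2).
Expanding (0, 1) ⊗ (1, -2) ⊗ (0, -1, -2) reproduces all 12 entries of T, so T = (0, 1) ⊗ (1, -2) ⊗ (0, -1, -2) and rank(T) ≤ 1.
These bounds meet, so rank(T) = 1.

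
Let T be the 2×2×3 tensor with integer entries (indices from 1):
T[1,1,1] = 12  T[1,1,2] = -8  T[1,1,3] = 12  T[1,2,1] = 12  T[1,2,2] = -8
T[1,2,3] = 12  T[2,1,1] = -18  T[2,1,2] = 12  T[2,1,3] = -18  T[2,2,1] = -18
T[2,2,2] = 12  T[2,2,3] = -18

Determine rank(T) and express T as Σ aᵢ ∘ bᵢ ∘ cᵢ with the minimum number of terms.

rank(T) = 1

Lower bound: T ≠ 0 (e.g. T[1,1,1] = 12), so rank(T) ≥ 1.
Upper bound: if T = a ∘ b ∘ c then every fibre of T is a multiple of the corresponding factor, so read the factors off the fibres through the nonzero entry T[1,1,1] = 12.
The mode-1 fibre T[:,1,1] = [12, -18] gives a = [2, -3] (primitive direction); the mode-2 fibre T[1,:,1] = [12, 12] gives b = [1, 1]; then c[k] = T[1,1,k] / (a[1]·b[1]) = [12, -8, 12] / 2 = [6, -4, 6].
Expanding [2, -3] ∘ [1, 1] ∘ [6, -4, 6] reproduces all 12 entries of T, so T = [2, -3] ∘ [1, 1] ∘ [6, -4, 6] and rank(T) ≤ 1.
These bounds meet, so rank(T) = 1.
Check entry T[1,1,3] = 12: (2)·(1)·(6) = 12.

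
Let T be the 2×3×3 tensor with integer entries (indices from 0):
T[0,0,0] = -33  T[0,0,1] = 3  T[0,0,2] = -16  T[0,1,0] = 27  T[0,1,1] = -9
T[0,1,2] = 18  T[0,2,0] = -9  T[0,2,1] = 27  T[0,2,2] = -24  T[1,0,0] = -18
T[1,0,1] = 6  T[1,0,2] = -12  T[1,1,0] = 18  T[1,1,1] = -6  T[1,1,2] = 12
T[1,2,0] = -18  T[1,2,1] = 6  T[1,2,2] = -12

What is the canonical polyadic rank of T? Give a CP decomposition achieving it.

rank(T) = 2

Lower bound: the mode-1 unfolding of T (rows indexed by i, columns by (j,k) = (0,0), (0,1), (0,2), (1,0), (1,1), (1,2), (2,0), (2,1), (2,2)) is [[-33, 3, -16, 27, -9, 18, -9, 27, -24], [-18, 6, -12, 18, -6, 12, -18, 6, -12]].
There the 2×2 minor on rows i ∈ {0, 1}, columns (j,k) ∈ {(0,0), (0,1)} is det [[-33, 3], [-18, 6]] = -144 ≠ 0, so this unfolding has rank ≥ 2; CP rank is at least every unfolding rank, so rank(T) ≥ 2. (Flattening ranks never certify an upper bound on CP rank; for that we must actually write T with 2 rank-1 terms.)
Upper bound — finding two terms. Write S_k = T[:,:,k] for the frontal slices: S₀ = [[-33, 27, -9], [-18, 18, -18]], S₁ = [[3, -9, 27], [6, -6, 6]], S₂ = [[-16, 18, -24], [-12, 12, -12]].
If T = a₁ ∘ b₁ ∘ c₁ + a₂ ∘ b₂ ∘ c₂ then each S_k = c₁[k]·a₁b₁ᵀ + c₂[k]·a₂b₂ᵀ. S₀ and S₁ are linearly independent, so a₁b₁ᵀ and a₂b₂ᵀ must span the same plane of matrices: they are the rank-1 matrices of the form x·S₀ + y·S₁.
The 2×2 minor of x·S₀ + y·S₁ on rows {0,1}, columns {0,1} is −108·x² − 72·xy + 36·y² = (-36)·(3·x − y)(x + y), vanishing at (x:y) = (1:3) and (1:-1).
M₁ = S₀ + 3·S₁ = [[-24, 0, 72], [0, 0, 0]] = (-24)·[1, 0][1, 0, -3]ᵀ and M₂ = S₀ − S₁ = [[-36, 36, -36], [-24, 24, -24]] = (-12)·[3, 2][1, -1, 1]ᵀ, so take a₁ = [1, 0], b₁ = [1, 0, -3], a₂ = [3, 2], b₂ = [1, -1, 1].
Each slice is an integer combination of E₁ = a₁b₁ᵀ and E₂ = a₂b₂ᵀ: S₀ = −6·E₁ − 9·E₂, S₁ = −6·E₁ + 3·E₂, S₂ = 2·E₁ − 6·E₂; reading off coefficients, c₁ = [-6, -6, 2] and c₂ = [-9, 3, -6].
Hence T = [1, 0] ∘ [1, 0, -3] ∘ [-6, -6, 2] + [3, 2] ∘ [1, -1, 1] ∘ [-9, 3, -6], so rank(T) ≤ 2.
These bounds meet, so rank(T) = 2.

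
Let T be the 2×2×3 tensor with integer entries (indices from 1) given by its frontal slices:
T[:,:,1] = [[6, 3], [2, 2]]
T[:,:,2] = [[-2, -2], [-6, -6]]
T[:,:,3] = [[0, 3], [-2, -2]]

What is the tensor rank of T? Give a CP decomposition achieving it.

rank(T) = 3

Lower bound: the mode-3 unfolding of T (rows indexed by k, columns by (i,j) = (1,1), (1,2), (2,1), (2,2)) is [[6, 3, 2, 2], [-2, -2, -6, -6], [0, 3, -2, -2]].
There the 3×3 minor on rows k ∈ {1, 2, 3}, columns (i,j) ∈ {(1,1), (1,2), (2,1)} is det [[6, 3, 2], [-2, -2, -6], [0, 3, -2]] = 108 ≠ 0, so this unfolding has rank ≥ 3; CP rank is at least every unfolding rank, so rank(T) ≥ 3. (Flattening ranks never certify an upper bound on CP rank; for that we must actually write T with 3 rank-1 terms.)
Upper bound: T is a sum of 3 rank-1 terms, T = [0, 1] ∘ [1, 1] ∘ [-2, -4, -4] + [1, 0] ∘ [2, -1] ∘ [1, 0, -1] + [1, 1] ∘ [1, 1] ∘ [4, -2, 2] (one valid choice — decompositions are not unique — normalised so each a, b is primitive with positive first nonzero entry; check it by expanding all entries), so rank(T) ≤ 3.
These bounds meet, so rank(T) = 3.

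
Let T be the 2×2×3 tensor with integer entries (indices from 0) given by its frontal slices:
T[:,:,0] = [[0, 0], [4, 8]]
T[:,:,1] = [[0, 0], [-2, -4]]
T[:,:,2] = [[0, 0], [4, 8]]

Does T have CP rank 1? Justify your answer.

Yes

The mode-1 fibre T[:,0,0] = [0, 4] gives a = [0, 1] (primitive direction); the mode-2 fibre T[1,:,0] = [4, 8] gives b = [1, 2]; then c[k] = T[1,0,k] / (a[1]·b[0]) = [4, -2, 4] / 1 = [4, -2, 4].
Expanding [0, 1] ⊗ [1, 2] ⊗ [4, -2, 4] reproduces all 12 entries of T, so T = [0, 1] ⊗ [1, 2] ⊗ [4, -2, 4] and rank(T) ≤ 1.
Equivalently every frontal slice T[:,:,k] is c[k] times the rank-1 matrix [0, 1] ⊗ [1, 2]. So T has rank 1 (it is nonzero).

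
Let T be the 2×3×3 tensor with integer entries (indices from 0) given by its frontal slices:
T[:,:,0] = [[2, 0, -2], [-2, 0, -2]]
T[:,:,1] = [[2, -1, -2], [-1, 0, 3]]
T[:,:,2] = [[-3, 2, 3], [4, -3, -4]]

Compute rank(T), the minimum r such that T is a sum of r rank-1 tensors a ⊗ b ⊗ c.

Lower bound: the mode-3 unfolding of T (rows indexed by k, columns by (i,j) = (0,0), (0,1), (0,2), (1,0), (1,1), (1,2)) is [[2, 0, -2, -2, 0, -2], [2, -1, -2, -1, 0, 3], [-3, 2, 3, 4, -3, -4]].
There the 3×3 minor on rows k ∈ {0, 1, 2}, columns (i,j) ∈ {(0,0), (0,1), (1,0)} is det [[2, 0, -2], [2, -1, -1], [-3, 2, 4]] = -6 ≠ 0, so this unfolding has rank ≥ 3; CP rank is at least every unfolding rank, so rank(T) ≥ 3. (This is only a lower bound: in general the CP rank may exceed every unfolding rank, so we still need to exhibit 3 rank-1 terms summing to T.)
Upper bound: T is a sum of 3 rank-1 terms, T = [0, 1] ⊗ [1, -1, 1] ⊗ [-2, 1, 0] + [1, -2] ⊗ [1, -1, -1] ⊗ [-2, 0, -1] + [1, -1] ⊗ [2, -1, -2] ⊗ [2, 1, -1] (one valid choice — decompositions are not unique — normalised so each a, b is primitive with positive first nonzero entry; check it by expanding all entries), so rank(T) ≤ 3.
These bounds meet, so rank(T) = 3.

3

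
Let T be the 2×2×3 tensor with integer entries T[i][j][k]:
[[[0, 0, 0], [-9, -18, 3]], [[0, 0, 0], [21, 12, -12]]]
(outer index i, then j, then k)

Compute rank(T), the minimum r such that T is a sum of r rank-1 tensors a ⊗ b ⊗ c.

Lower bound: the mode-3 unfolding of T (rows indexed by k, columns by (i,j) = (0,0), (0,1), (1,0), (1,1)) is [[0, -9, 0, 21], [0, -18, 0, 12], [0, 3, 0, -12]].
There the 2×2 minor on rows k ∈ {0, 1}, columns (i,j) ∈ {(0,1), (1,1)} is det [[-9, 21], [-18, 12]] = 270 ≠ 0, so this unfolding has rank ≥ 2; CP rank is at least every unfolding rank, so rank(T) ≥ 2. (This is only a lower bound: in general the CP rank may exceed every unfolding rank, so we still need to exhibit 2 rank-1 terms summing to T.)
Upper bound — finding two terms. Every mode-2 slice of T is a multiple of one matrix: T[:,j,:] = b[j]·M with b = [0, 1] and M = [[-9, -18, 3], [21, 12, -12]] (rows indexed by i, columns by k). So it suffices to write M as a sum of two rank-1 matrices.
Splitting M by its rows (i = 0, 1), M = [1, 0][-9, -18, 3]ᵀ + [0, 1][21, 12, -12]ᵀ.
Hence T = [1, 0] ⊗ [0, 1] ⊗ [-9, -18, 3] + [0, 1] ⊗ [0, 1] ⊗ [21, 12, -12], so rank(T) ≤ 2.
These bounds meet, so rank(T) = 2.
Check entry T[0,1,1] = -18: (1)·(1)·(-18) + (0)·(1)·(12) = -18.

2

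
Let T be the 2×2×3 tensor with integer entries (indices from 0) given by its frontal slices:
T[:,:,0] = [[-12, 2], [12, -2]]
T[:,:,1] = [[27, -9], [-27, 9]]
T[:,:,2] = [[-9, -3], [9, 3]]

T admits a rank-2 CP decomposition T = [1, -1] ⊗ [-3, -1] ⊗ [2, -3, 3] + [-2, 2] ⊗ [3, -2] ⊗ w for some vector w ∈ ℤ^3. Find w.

w = [1, -3, 0]

Subtract the known terms from T to get the rank-1 residual R = [-2, 2] ⊗ [3, -2] ⊗ w, so R[i,j,k] = a[i]·b[j]·w[k]. Pick indices with nonzero a[0]·b[0] = (-2)·(3) = -6. Only the fibre through (0,0,·) is needed: R[0,0,:] = T[0,0,:] − Σₗ aₗ[0]bₗ[0]cₗ = [-12, 27, -9] − (1)·(-3)·[2, -3, 3] = [-6, 18, 0]. Then w[k] = R[0,0,k] / -6 for each k, giving w = [-6, 18, 0] / -6 = [1, -3, 0].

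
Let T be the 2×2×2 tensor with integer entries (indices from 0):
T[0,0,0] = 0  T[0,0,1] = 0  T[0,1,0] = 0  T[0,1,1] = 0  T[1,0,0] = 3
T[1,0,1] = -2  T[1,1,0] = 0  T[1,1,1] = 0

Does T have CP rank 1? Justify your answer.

Yes

If T = a ⊗ b ⊗ c then every fibre of T is a multiple of the corresponding factor, so read the factors off the fibres through the nonzero entry T[1,0,0] = 3.
The mode-1 fibre T[:,0,0] = [0, 3] gives a = (0, 1) (primitive direction); the mode-2 fibre T[1,:,0] = [3, 0] gives b = (1, 0); then c[k] = T[1,0,k] / (a[1]·b[0]) = [3, -2] / 1 = (3, -2).
Expanding (0, 1) ⊗ (1, 0) ⊗ (3, -2) reproduces all 8 entries of T, so T = (0, 1) ⊗ (1, 0) ⊗ (3, -2) and rank(T) ≤ 1.
Equivalently every frontal slice T[:,:,k] is c[k] times the rank-1 matrix (0, 1) ⊗ (1, 0). So T has rank 1 (it is nonzero).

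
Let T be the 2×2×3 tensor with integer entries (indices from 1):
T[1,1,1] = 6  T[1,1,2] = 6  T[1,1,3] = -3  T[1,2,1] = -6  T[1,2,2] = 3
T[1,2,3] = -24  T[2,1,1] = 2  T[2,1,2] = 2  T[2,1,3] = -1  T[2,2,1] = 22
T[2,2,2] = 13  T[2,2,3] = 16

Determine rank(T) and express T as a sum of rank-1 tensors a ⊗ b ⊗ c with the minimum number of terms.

Lower bound: in the mode-1 unfolding of T (rows indexed by i, columns by (j,k)) the 2×2 minor on rows i ∈ {1, 2}, columns (j,k) ∈ {(1,1), (2,1)} is det [[6, -6], [2, 22]] = 144 ≠ 0, so that unfolding has rank ≥ 2 and hence rank(T) ≥ 2 (CP rank is at least every unfolding rank, though it can be larger).
Upper bound: with S_k = T[:,:,k], the two rank-1 terms a₁b₁ᵀ, a₂b₂ᵀ are the rank-1 members of the pencil x·S₁ + y·S₂.
det(x·S₁ + y·S₂) is 144·x² + 216·xy + 72·y² = 72·(x + y)(2·x + y), vanishing at (x:y) = (1:-1) and (1:-2).
M₁ = S₁ − S₂ = [[0, -9], [0, 9]] = (-9)·(1, -1)(0, 1)ᵀ and M₂ = S₁ − 2·S₂ = [[-6, -12], [-2, -4]] = (-2)·(3, 1)(1, 2)ᵀ, so take a₁ = (1, -1), b₁ = (0, 1), a₂ = (3, 1), b₂ = (1, 2).
Each slice is an integer combination of E₁ = a₁b₁ᵀ and E₂ = a₂b₂ᵀ: S₁ = −18·E₁ + 2·E₂, S₂ = −9·E₁ + 2·E₂, S₃ = −18·E₁ − E₂; reading off coefficients, c₁ = (-18, -9, -18) and c₂ = (2, 2, -1).
Hence T = (1, -1) ⊗ (0, 1) ⊗ (-18, -9, -18) + (3, 1) ⊗ (1, 2) ⊗ (2, 2, -1), so rank(T) ≤ 2.
These bounds meet, so rank(T) = 2.

rank(T) = 2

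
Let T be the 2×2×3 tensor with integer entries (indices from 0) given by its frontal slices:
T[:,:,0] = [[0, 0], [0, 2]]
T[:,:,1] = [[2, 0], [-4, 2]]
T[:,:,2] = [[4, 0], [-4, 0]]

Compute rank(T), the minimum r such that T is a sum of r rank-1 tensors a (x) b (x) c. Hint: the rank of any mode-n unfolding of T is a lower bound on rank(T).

3

Lower bound: in the mode-3 unfolding of T (rows indexed by k, columns by (i,j)) the 3×3 minor on rows k ∈ {0, 1, 2}, columns (i,j) ∈ {(0,0), (1,0), (1,1)} is det [[0, 0, 2], [2, -4, 2], [4, -4, 0]] = 16 ≠ 0, so that unfolding has rank ≥ 3 and hence rank(T) ≥ 3 (CP rank is at least every unfolding rank, though it can be larger).
Upper bound: T is a sum of 3 rank-1 terms, T = [0, 1] (x) [1, -1] (x) [-2, -2, 0] + [1, -1] (x) [1, 0] (x) [-4, 2, 4] + [2, -1] (x) [1, 0] (x) [2, 0, 0] (written with every a and b primitive with positive leading entry and the scale carried by c; CP decompositions are not unique, and this one is verified by expanding entrywise), so rank(T) ≤ 3.
These bounds meet, so rank(T) = 3.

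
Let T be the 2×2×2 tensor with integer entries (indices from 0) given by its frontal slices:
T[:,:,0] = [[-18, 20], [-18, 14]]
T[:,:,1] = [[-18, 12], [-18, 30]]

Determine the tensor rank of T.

2

Lower bound: the mode-1 unfolding of T (rows indexed by i, columns by (j,k) = (0,0), (0,1), (1,0), (1,1)) is [[-18, -18, 20, 12], [-18, -18, 14, 30]].
There the 2×2 minor on rows i ∈ {0, 1}, columns (j,k) ∈ {(0,0), (1,0)} is det [[-18, 20], [-18, 14]] = 108 ≠ 0, so this unfolding has rank ≥ 2; CP rank is at least every unfolding rank, so rank(T) ≥ 2. (This is only a lower bound: in general the CP rank may exceed every unfolding rank, so we still need to exhibit 2 rank-1 terms summing to T.)
Upper bound — finding two terms. Write S_k = T[:,:,k] for the frontal slices: S₀ = [[-18, 20], [-18, 14]], S₁ = [[-18, 12], [-18, 30]].
If T = a₁ ⊗ b₁ ⊗ c₁ + a₂ ⊗ b₂ ⊗ c₂ then each S_k = c₁[k]·a₁b₁ᵀ + c₂[k]·a₂b₂ᵀ. S₀ and S₁ are linearly independent, so a₁b₁ᵀ and a₂b₂ᵀ must span the same plane of matrices: they are the rank-1 matrices of the form x·S₀ + y·S₁.
det(x·S₀ + y·S₁) is 108·x² − 216·xy − 324·y² = 108·(x − 3·y)(x + y), vanishing at (x:y) = (3:1) and (1:-1).
M₁ = 3·S₀ + S₁ = [[-72, 72], [-72, 72]] = (-72)·[1, 1][1, -1]ᵀ and M₂ = S₀ − S₁ = [[0, 8], [0, -16]] = 8·[1, -2][0, 1]ᵀ, so take a₁ = [1, 1], b₁ = [1, -1], a₂ = [1, -2], b₂ = [0, 1].
Each slice is an integer combination of E₁ = a₁b₁ᵀ and E₂ = a₂b₂ᵀ: S₀ = −18·E₁ + 2·E₂, S₁ = −18·E₁ − 6·E₂; reading off coefficients, c₁ = [-18, -18] and c₂ = [2, -6].
Hence T = [1, 1] ⊗ [1, -1] ⊗ [-18, -18] + [1, -2] ⊗ [0, 1] ⊗ [2, -6], so rank(T) ≤ 2.
These bounds meet, so rank(T) = 2.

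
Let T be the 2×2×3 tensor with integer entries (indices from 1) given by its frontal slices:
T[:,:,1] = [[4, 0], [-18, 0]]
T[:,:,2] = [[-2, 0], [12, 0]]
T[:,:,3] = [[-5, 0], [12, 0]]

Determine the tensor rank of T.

Lower bound: in the mode-3 unfolding of T (rows indexed by k, columns by (i,j)) the 2×2 minor on rows k ∈ {1, 2}, columns (i,j) ∈ {(1,1), (2,1)} is det [[4, -18], [-2, 12]] = 12 ≠ 0, so that unfolding has rank ≥ 2 and hence rank(T) ≥ 2 (CP rank is at least every unfolding rank, though it can be larger).
Upper bound: T[:,j,:] = b[j]·M for every slice, with b = (1, 0) and M = [[4, -2, -5], [-18, 12, 12]] (rows i, columns k).
Splitting M by its rows (i = 1, 2), M = (1, 0)(4, -2, -5)ᵀ + (0, 1)(-18, 12, 12)ᵀ.
Hence T = (1, 0) ∘ (1, 0) ∘ (4, -2, -5) + (0, 1) ∘ (1, 0) ∘ (-18, 12, 12), so rank(T) ≤ 2.
These bounds meet, so rank(T) = 2.

2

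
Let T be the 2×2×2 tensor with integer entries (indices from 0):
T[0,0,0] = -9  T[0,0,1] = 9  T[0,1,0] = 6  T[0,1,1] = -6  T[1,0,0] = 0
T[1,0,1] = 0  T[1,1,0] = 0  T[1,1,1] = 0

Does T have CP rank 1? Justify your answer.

Yes

The mode-1 fibre T[:,0,0] = [-9, 0] gives a = [1, 0] (primitive direction); the mode-2 fibre T[0,:,0] = [-9, 6] gives b = [3, -2]; then c[k] = T[0,0,k] / (a[0]·b[0]) = [-9, 9] / 3 = [-3, 3].
Expanding [1, 0] ∘ [3, -2] ∘ [-3, 3] reproduces all 8 entries of T, so T = [1, 0] ∘ [3, -2] ∘ [-3, 3] and rank(T) ≤ 1.
Equivalently every frontal slice T[:,:,k] is c[k] times the rank-1 matrix [1, 0] ∘ [3, -2]. So T has rank 1 (it is nonzero).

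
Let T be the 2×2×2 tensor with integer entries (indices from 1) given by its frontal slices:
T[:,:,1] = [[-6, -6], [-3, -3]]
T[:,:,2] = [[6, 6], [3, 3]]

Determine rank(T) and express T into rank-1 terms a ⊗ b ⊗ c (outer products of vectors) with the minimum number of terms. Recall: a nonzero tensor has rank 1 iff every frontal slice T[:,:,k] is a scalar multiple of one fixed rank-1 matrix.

rank(T) = 1

Lower bound: T ≠ 0 (e.g. T[1,1,1] = -6), so rank(T) ≥ 1.
Upper bound: if T = a ⊗ b ⊗ c then every fibre of T is a multiple of the corresponding factor, so read the factors off the fibres through the nonzero entry T[1,1,1] = -6.
The mode-1 fibre T[:,1,1] = [-6, -3] gives a = (2, 1) (primitive direction); the mode-2 fibre T[1,:,1] = [-6, -6] gives b = (1, 1); then c[k] = T[1,1,k] / (a[1]·b[1]) = [-6, 6] / 2 = (-3, 3).
Expanding (2, 1) ⊗ (1, 1) ⊗ (-3, 3) reproduces all 8 entries of T, so T = (2, 1) ⊗ (1, 1) ⊗ (-3, 3) and rank(T) ≤ 1.
These bounds meet, so rank(T) = 1.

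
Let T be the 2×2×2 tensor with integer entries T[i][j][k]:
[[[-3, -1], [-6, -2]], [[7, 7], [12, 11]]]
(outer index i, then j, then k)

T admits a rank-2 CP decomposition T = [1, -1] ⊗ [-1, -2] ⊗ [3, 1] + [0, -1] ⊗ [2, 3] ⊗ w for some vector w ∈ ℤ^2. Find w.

w = [-2, -3]

Subtract the known terms from T to get the rank-1 residual R = [0, -1] ⊗ [2, 3] ⊗ w, so R[i,j,k] = a[i]·b[j]·w[k]. Pick indices with nonzero a[1]·b[0] = (-1)·(2) = -2. Only the fibre through (1,0,·) is needed: R[1,0,:] = T[1,0,:] − Σₗ aₗ[1]bₗ[0]cₗ = [7, 7] − (-1)·(-1)·[3, 1] = [4, 6]. Then w[k] = R[1,0,k] / -2 for each k, giving w = [4, 6] / -2 = [-2, -3].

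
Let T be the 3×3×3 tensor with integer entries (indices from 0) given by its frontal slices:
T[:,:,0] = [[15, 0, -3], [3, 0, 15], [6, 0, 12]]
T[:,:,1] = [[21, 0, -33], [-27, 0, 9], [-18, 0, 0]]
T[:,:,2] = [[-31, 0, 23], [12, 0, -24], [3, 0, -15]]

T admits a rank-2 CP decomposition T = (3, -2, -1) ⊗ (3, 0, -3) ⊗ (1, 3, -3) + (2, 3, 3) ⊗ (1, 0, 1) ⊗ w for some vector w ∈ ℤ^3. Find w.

Subtract the known terms from T to get the rank-1 residual R = (2, 3, 3) ⊗ (1, 0, 1) ⊗ w, so R[i,j,k] = a[i]·b[j]·w[k]. Pick indices with nonzero a[0]·b[0] = (2)·(1) = 2. Only the fibre through (0,0,·) is needed: R[0,0,:] = T[0,0,:] − Σₗ aₗ[0]bₗ[0]cₗ = [15, 21, -31] − (3)·(3)·(1, 3, -3) = [6, -6, -4]. Then w[k] = R[0,0,k] / 2 for each k, giving w = [6, -6, -4] / 2 = (3, -3, -2).

w = (3, -3, -2)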